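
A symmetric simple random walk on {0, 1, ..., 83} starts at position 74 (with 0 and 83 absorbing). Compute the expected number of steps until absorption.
E[τ | X_0 = 74] = 666

Let v_k = E[τ | X_0 = k]. Boundary: v_0 = v_83 = 0. Recurrence: v_k = 1 + (v_{k-1} + v_{k+1})/2 for 1 ≤ k ≤ 82. The particular solution to v_k − (v_{k-1} + v_{k+1})/2 = 1 is v_k = −k^2. Adding homogeneous solution A + B k and matching boundaries gives v_k = k (83 − k). Substituting k = 74: v_74 = 74 · 9 = 666.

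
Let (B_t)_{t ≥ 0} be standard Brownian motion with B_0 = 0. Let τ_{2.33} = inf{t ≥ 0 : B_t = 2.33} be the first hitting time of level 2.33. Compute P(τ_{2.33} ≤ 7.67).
P(τ_{2.33} ≤ 7.67) = 2(1 − Φ(2.33/√7.67)) = 2(1 − Φ(0.8413)) ≈ 0.4002

By the reflection principle for standard BM, P(τ_b ≤ t) = 2 · P(B_t ≥ b). Since B_t ~ N(0, t), P(B_t ≥ 2.33) = 1 − Φ(2.33/√t) = 1 − Φ(2.33/√7.67) = 1 − Φ(0.8413) ≈ 0.20009. Doubling: P(τ_{2.33} ≤ 7.67) ≈ 2 · 0.20009 = 0.40018 ≈ 0.4002.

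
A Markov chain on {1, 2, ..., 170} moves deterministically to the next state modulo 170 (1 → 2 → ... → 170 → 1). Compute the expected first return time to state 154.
E[T_154 | X_0 = 154] = 170

The chain cycles deterministically, so starting at state 154 it returns in exactly 170 steps. Equivalently, the stationary distribution is uniform π_j = 1/170 for every state j, so by Kac's formula E[T_154] = 1/π_154 = 170.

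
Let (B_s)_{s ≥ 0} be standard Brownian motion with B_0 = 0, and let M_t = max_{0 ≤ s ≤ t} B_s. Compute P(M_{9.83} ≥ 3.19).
P(M_{9.83} ≥ 3.19) = 2·P(B_{9.83} ≥ 3.19) = 2(1 − Φ(3.19/√9.83)) ≈ 0.3089

By the reflection principle for Brownian motion, P(M_t ≥ a) = 2 · P(B_t ≥ a) for a ≥ 0. Since B_t ~ N(0, t), P(B_t ≥ 3.19) = 1 − Φ(3.19/√t) = 1 − Φ(3.19/√9.83) = 1 − Φ(1.0175). So
  P(M_{9.83} ≥ 3.19) = 2(1 − Φ(1.0175)) ≈ 0.3089.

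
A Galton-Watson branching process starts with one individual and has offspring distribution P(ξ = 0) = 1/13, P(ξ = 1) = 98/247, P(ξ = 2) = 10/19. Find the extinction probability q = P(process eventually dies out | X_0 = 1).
q = 19/130

The pgf is f(s) = 1/13 + 98/247·s + 10/19·s². The extinction probability q is the smallest fixed point of f in [0, 1]. Setting s = f(s):
  10/19·s² + (98/247 − 1)·s + 1/13 = 0
  10/19·s² − (1/13 + 10/19)·s + 1/13 = 0
which factors as (s − 1)·(10/19·s − 1/13) = 0, giving roots s = 1 and s = (1/13)/(10/19) = 19/130.
Mean offspring μ = 98/247 + 2·10/19 = 358/247 > 1 (supercritical), so q < 1. The extinction probability is the smaller root: q = (1/13)/(10/19) = 19/130.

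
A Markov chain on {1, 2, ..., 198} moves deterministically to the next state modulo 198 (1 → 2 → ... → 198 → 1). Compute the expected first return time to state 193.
E[T_193 | X_0 = 193] = 198

The chain cycles deterministically, so starting at state 193 it returns in exactly 198 steps. Equivalently, the stationary distribution is uniform π_j = 1/198 for every state j, so by Kac's formula E[T_193] = 1/π_193 = 198.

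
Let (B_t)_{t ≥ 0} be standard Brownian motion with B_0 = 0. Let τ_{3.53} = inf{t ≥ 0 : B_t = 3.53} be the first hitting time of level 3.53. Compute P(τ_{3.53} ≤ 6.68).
P(τ_{3.53} ≤ 6.68) = 2(1 − Φ(3.53/√6.68)) = 2(1 − Φ(1.3658)) ≈ 0.1720

By the reflection principle for standard BM, P(τ_b ≤ t) = 2 · P(B_t ≥ b). Since B_t ~ N(0, t), P(B_t ≥ 3.53) = 1 − Φ(3.53/√t) = 1 − Φ(3.53/√6.68) = 1 − Φ(1.3658) ≈ 0.08600. Doubling: P(τ_{3.53} ≤ 6.68) ≈ 2 · 0.08600 = 0.17200 ≈ 0.1720.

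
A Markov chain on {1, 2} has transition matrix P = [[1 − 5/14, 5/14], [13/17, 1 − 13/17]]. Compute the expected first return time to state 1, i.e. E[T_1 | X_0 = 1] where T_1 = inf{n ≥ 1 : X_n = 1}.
E[T_1 | X_0 = 1] = 1/π_1 = 267/182

For an irreducible recurrent Markov chain with stationary distribution π, E[T_i | X_0 = i] = 1/π_i (Kac's formula). Here π_1 = (13/17)/(5/14 + 13/17) = (13/17)/(267/238) = 182/267, so E[T_1 | X_0 = 1] = 1/π_1 = (5/14 + 13/17)/(13/17) = (267/238)/(13/17) = 267/182.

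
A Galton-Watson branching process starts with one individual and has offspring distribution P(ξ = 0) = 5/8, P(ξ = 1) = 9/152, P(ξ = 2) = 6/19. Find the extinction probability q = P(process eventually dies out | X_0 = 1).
q = 1

Mean offspring μ = 0·5/8 + 1·9/152 + 2·6/19 = 105/152 ≤ 1. For μ ≤ 1 with offspring not concentrated at 1, the Galton-Watson process goes extinct almost surely, so q = 1.
(Algebraic check: The pgf is f(s) = 5/8 + 9/152·s + 6/19·s². The extinction probability q is the smallest fixed point of f in [0, 1]. Setting s = f(s):
  6/19·s² + (9/152 − 1)·s + 5/8 = 0
  6/19·s² − (5/8 + 6/19)·s + 5/8 = 0
which factors as (s − 1)·(6/19·s − 5/8) = 0, giving roots s = 1 and s = (5/8)/(6/19) = 95/48. Since 95/48 ≥ 1, the smallest root in [0, 1] is s = 1.)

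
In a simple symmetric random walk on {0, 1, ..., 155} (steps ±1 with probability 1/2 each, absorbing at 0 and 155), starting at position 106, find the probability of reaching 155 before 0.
P(hit 155 before 0) = 106/155

Let u_k = P(hit 155 before 0 | start at k). Then u_0 = 0, u_155 = 1, and u_k = u_{k-1}/2 + u_{k+1}/2 for 1 ≤ k ≤ 154. This harmonic recurrence is solved by u_k = k/155, giving u_106 = 106/155.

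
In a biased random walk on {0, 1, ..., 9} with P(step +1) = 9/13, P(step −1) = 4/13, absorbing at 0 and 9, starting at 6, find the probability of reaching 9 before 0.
P(hit 9 before 0) = (1 − (4/9)^6) / (1 − (4/9)^9) = 578097/582193

Let u_k denote P(reach 9 before 0 | start at k). Boundary: u_0 = 0, u_9 = 1. Recurrence: u_k = 9/13·u_{k+1} + 4/13·u_{k-1} for 1 ≤ k ≤ 8. Try u_k = A + B·r^k with r = q/p = (4/13)/(9/13) = 4/9. Substitution satisfies the recurrence; boundary conditions give:
  u_k = (1 − r^k) / (1 − r^N) = (1 − (4/9)^6) / (1 − (4/9)^9) = 578097/582193.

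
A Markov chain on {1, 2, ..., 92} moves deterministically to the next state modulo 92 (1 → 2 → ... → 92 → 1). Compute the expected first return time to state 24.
E[T_24 | X_0 = 24] = 92

The chain cycles deterministically, so starting at state 24 it returns in exactly 92 steps. Equivalently, the stationary distribution is uniform π_j = 1/92 for every state j, so by Kac's formula E[T_24] = 1/π_24 = 92.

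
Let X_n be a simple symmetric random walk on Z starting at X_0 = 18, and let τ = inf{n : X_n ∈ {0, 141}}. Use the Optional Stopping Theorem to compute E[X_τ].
E[X_τ] = 18

X_n is a martingale and τ is a bounded-mean stopping time (indeed τ is finite a.s. with bounded expectation since the walk is in a bounded region). By the OST, E[X_τ] = E[X_0] = 18. Equivalently: E[X_τ] = 141 · P(hit 141 first) + 0 · P(hit 0 first) = 141 · (18/141) = 18.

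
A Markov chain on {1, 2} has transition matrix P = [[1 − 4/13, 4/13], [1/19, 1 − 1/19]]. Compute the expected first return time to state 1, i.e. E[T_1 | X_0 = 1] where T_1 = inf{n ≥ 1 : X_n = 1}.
E[T_1 | X_0 = 1] = 1/π_1 = 89/13

For an irreducible recurrent Markov chain with stationary distribution π, E[T_i | X_0 = i] = 1/π_i (Kac's formula). Here π_1 = (1/19)/(4/13 + 1/19) = (1/19)/(89/247) = 13/89, so E[T_1 | X_0 = 1] = 1/π_1 = (4/13 + 1/19)/(1/19) = (89/247)/(1/19) = 89/13.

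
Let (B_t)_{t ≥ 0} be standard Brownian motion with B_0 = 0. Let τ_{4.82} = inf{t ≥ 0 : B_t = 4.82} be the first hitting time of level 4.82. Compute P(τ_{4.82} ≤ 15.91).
P(τ_{4.82} ≤ 15.91) = 2(1 − Φ(4.82/√15.91)) = 2(1 − Φ(1.2084)) ≈ 0.2269

By the reflection principle for standard BM, P(τ_b ≤ t) = 2 · P(B_t ≥ b). Since B_t ~ N(0, t), P(B_t ≥ 4.82) = 1 − Φ(4.82/√t) = 1 − Φ(4.82/√15.91) = 1 − Φ(1.2084) ≈ 0.11345. Doubling: P(τ_{4.82} ≤ 15.91) ≈ 2 · 0.11345 = 0.22690 ≈ 0.2269.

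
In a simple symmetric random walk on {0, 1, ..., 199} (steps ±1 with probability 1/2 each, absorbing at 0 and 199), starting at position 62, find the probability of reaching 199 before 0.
P(hit 199 before 0) = 62/199

Let u_k = P(hit 199 before 0 | start at k). Then u_0 = 0, u_199 = 1, and u_k = u_{k-1}/2 + u_{k+1}/2 for 1 ≤ k ≤ 198. This harmonic recurrence is solved by u_k = k/199, giving u_62 = 62/199.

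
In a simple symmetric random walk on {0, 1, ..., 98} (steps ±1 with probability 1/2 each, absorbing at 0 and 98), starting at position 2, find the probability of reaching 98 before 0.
P(hit 98 before 0) = 2/98 = 1/49

Let u_k = P(hit 98 before 0 | start at k). Then u_0 = 0, u_98 = 1, and u_k = u_{k-1}/2 + u_{k+1}/2 for 1 ≤ k ≤ 97. This harmonic recurrence is solved by u_k = k/98, giving u_2 = 2/98 = 1/49.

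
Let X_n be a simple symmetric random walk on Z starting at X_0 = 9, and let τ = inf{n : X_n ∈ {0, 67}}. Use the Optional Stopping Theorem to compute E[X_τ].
E[X_τ] = 9

X_n is a martingale and τ is a bounded-mean stopping time (indeed τ is finite a.s. with bounded expectation since the walk is in a bounded region). By the OST, E[X_τ] = E[X_0] = 9. Equivalently: E[X_τ] = 67 · P(hit 67 first) + 0 · P(hit 0 first) = 67 · (9/67) = 9.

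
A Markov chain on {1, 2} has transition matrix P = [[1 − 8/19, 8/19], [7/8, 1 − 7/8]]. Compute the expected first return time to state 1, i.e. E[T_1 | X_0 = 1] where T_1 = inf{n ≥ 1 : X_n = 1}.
E[T_1 | X_0 = 1] = 1/π_1 = 197/133

For an irreducible recurrent Markov chain with stationary distribution π, E[T_i | X_0 = i] = 1/π_i (Kac's formula). Here π_1 = (7/8)/(8/19 + 7/8) = (7/8)/(197/152) = 133/197, so E[T_1 | X_0 = 1] = 1/π_1 = (8/19 + 7/8)/(7/8) = (197/152)/(7/8) = 197/133.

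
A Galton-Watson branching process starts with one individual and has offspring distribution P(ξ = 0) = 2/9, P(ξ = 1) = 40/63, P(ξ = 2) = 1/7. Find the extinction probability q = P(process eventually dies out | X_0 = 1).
q = 1

Mean offspring μ = 0·2/9 + 1·40/63 + 2·1/7 = 58/63 ≤ 1. For μ ≤ 1 with offspring not concentrated at 1, the Galton-Watson process goes extinct almost surely, so q = 1.
(Algebraic check: The pgf is f(s) = 2/9 + 40/63·s + 1/7·s². The extinction probability q is the smallest fixed point of f in [0, 1]. Setting s = f(s):
  1/7·s² + (40/63 − 1)·s + 2/9 = 0
  1/7·s² − (2/9 + 1/7)·s + 2/9 = 0
which factors as (s − 1)·(1/7·s − 2/9) = 0, giving roots s = 1 and s = (2/9)/(1/7) = 14/9. Since 14/9 ≥ 1, the smallest root in [0, 1] is s = 1.)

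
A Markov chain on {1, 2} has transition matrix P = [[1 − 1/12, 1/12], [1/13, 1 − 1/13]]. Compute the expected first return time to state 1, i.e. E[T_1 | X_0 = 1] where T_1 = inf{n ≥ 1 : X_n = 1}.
E[T_1 | X_0 = 1] = 1/π_1 = 25/12

For an irreducible recurrent Markov chain with stationary distribution π, E[T_i | X_0 = i] = 1/π_i (Kac's formula). Here π_1 = (1/13)/(1/12 + 1/13) = (1/13)/(25/156) = 12/25, so E[T_1 | X_0 = 1] = 1/π_1 = (1/12 + 1/13)/(1/13) = (25/156)/(1/13) = 25/12.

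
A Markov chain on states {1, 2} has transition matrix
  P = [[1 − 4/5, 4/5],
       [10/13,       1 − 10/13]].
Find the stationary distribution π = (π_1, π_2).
π_1 = 25/51, π_2 = 26/51

Solve πP = π with π_1 + π_2 = 1. From πP = π: π_1 · (1 − 4/5) + π_2 · 10/13 = π_1 ⇒ π_2 · 10/13 = π_1 · 4/5 ⇒ π_2/π_1 = (4/5)/(10/13) = 26/25. Together with π_1 + π_2 = 1:
  π_1 = (10/13)/(4/5 + 10/13) = (10/13)/(102/65) = 25/51,
  π_2 = (4/5)/(4/5 + 10/13) = (4/5)/(102/65) = 26/51.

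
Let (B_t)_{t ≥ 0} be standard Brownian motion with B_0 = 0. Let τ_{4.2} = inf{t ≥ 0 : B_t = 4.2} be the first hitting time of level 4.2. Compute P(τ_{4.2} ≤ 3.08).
P(τ_{4.2} ≤ 3.08) = 2(1 − Φ(4.2/√3.08)) = 2(1 − Φ(2.3932)) ≈ 0.0167

By the reflection principle for standard BM, P(τ_b ≤ t) = 2 · P(B_t ≥ b). Since B_t ~ N(0, t), P(B_t ≥ 4.2) = 1 − Φ(4.2/√t) = 1 − Φ(4.2/√3.08) = 1 − Φ(2.3932) ≈ 0.00835. Doubling: P(τ_{4.2} ≤ 3.08) ≈ 2 · 0.00835 = 0.01670 ≈ 0.0167.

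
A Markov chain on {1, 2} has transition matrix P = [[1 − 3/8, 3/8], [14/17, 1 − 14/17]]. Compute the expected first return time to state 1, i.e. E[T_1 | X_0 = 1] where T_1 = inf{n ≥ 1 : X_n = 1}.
E[T_1 | X_0 = 1] = 1/π_1 = 163/112

For an irreducible recurrent Markov chain with stationary distribution π, E[T_i | X_0 = i] = 1/π_i (Kac's formula). Here π_1 = (14/17)/(3/8 + 14/17) = (14/17)/(163/136) = 112/163, so E[T_1 | X_0 = 1] = 1/π_1 = (3/8 + 14/17)/(14/17) = (163/136)/(14/17) = 163/112.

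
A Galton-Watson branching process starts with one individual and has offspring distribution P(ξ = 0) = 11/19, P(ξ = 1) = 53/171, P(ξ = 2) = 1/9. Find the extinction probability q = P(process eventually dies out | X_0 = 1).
q = 1

Mean offspring μ = 0·11/19 + 1·53/171 + 2·1/9 = 91/171 ≤ 1. For μ ≤ 1 with offspring not concentrated at 1, the Galton-Watson process goes extinct almost surely, so q = 1.
(Algebraic check: The pgf is f(s) = 11/19 + 53/171·s + 1/9·s². The extinction probability q is the smallest fixed point of f in [0, 1]. Setting s = f(s):
  1/9·s² + (53/171 − 1)·s + 11/19 = 0
  1/9·s² − (11/19 + 1/9)·s + 11/19 = 0
which factors as (s − 1)·(1/9·s − 11/19) = 0, giving roots s = 1 and s = (11/19)/(1/9) = 99/19. Since 99/19 ≥ 1, the smallest root in [0, 1] is s = 1.)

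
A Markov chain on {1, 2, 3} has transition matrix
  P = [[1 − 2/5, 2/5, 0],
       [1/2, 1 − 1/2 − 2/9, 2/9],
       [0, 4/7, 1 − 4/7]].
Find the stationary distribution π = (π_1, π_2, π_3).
π = (9/19, 36/95, 14/95)

This is a birth-death chain on three states, which satisfies detailed balance: π_1 · P_{12} = π_2 · P_{21} and π_2 · P_{23} = π_3 · P_{32}.
From π_1 · 2/5 = π_2 · 1/2: π_2/π_1 = (2/5)/(1/2) = 4/5.
From π_2 · 2/9 = π_3 · 4/7: π_3/π_2 = (2/9)/(4/7) = 7/18.
Take π_1 proportional to 1; then unnormalized π = (1, 4/5, 14/45). Normalize by dividing by the sum 19/9:
  π = (9/19, 36/95, 14/95).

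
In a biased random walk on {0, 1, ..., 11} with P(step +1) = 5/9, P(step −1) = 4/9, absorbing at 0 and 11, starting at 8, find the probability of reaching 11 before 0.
P(hit 11 before 0) = (1 − (4/5)^8) / (1 − (4/5)^11) = 40636125/44633821

Let u_k denote P(reach 11 before 0 | start at k). Boundary: u_0 = 0, u_11 = 1. Recurrence: u_k = 5/9·u_{k+1} + 4/9·u_{k-1} for 1 ≤ k ≤ 10. Try u_k = A + B·r^k with r = q/p = (4/9)/(5/9) = 4/5. Substitution satisfies the recurrence; boundary conditions give:
  u_k = (1 − r^k) / (1 − r^N) = (1 − (4/5)^8) / (1 − (4/5)^11) = 40636125/44633821.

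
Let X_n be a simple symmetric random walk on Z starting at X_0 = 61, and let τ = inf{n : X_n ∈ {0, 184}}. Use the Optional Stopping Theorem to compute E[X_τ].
E[X_τ] = 61

X_n is a martingale and τ is a bounded-mean stopping time (indeed τ is finite a.s. with bounded expectation since the walk is in a bounded region). By the OST, E[X_τ] = E[X_0] = 61. Equivalently: E[X_τ] = 184 · P(hit 184 first) + 0 · P(hit 0 first) = 184 · (61/184) = 61.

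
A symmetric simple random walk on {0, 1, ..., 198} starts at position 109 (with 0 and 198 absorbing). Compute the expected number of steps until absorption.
E[τ | X_0 = 109] = 9701

Let v_k = E[τ | X_0 = k]. Boundary: v_0 = v_198 = 0. Recurrence: v_k = 1 + (v_{k-1} + v_{k+1})/2 for 1 ≤ k ≤ 197. The particular solution to v_k − (v_{k-1} + v_{k+1})/2 = 1 is v_k = −k^2. Adding homogeneous solution A + B k and matching boundaries gives v_k = k (198 − k). Substituting k = 109: v_109 = 109 · 89 = 9701.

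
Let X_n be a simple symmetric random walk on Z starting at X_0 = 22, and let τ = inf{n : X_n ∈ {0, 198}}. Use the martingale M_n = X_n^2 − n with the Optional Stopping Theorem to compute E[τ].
E[τ] = 3872

M_n = X_n^2 − n is a martingale (since E[X_{n+1}^2 | F_n] = X_n^2 + 1). By OST (τ has finite mean in a bounded region), E[M_τ] = E[M_0] = X_0^2 − 0 = 22^2 = 484. Also E[M_τ] = E[X_τ^2] − E[τ]. The walk exits at 0 or 198, with P(hit 198 first) = 22/198, so E[X_τ^2] = 198^2 · 22/198 + 0 = 4356. Thus E[τ] = E[X_τ^2] − E[M_τ] = 4356 − 484 = 3872 = 22(198 − 22) = 3872.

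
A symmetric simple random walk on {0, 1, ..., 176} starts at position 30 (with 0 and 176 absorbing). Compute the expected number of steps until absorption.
E[τ | X_0 = 30] = 4380

Let v_k = E[τ | X_0 = k]. Boundary: v_0 = v_176 = 0. Recurrence: v_k = 1 + (v_{k-1} + v_{k+1})/2 for 1 ≤ k ≤ 175. The particular solution to v_k − (v_{k-1} + v_{k+1})/2 = 1 is v_k = −k^2. Adding homogeneous solution A + B k and matching boundaries gives v_k = k (176 − k). Substituting k = 30: v_30 = 30 · 146 = 4380.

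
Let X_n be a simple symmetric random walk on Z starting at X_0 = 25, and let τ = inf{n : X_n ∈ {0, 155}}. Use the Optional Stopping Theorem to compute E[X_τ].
E[X_τ] = 25

X_n is a martingale and τ is a bounded-mean stopping time (indeed τ is finite a.s. with bounded expectation since the walk is in a bounded region). By the OST, E[X_τ] = E[X_0] = 25. Equivalently: E[X_τ] = 155 · P(hit 155 first) + 0 · P(hit 0 first) = 155 · (25/155) = 25.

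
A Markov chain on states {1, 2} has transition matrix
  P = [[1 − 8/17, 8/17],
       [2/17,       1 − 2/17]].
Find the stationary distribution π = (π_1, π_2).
π_1 = 1/5, π_2 = 4/5

Solve πP = π with π_1 + π_2 = 1. From πP = π: π_1 · (1 − 8/17) + π_2 · 2/17 = π_1 ⇒ π_2 · 2/17 = π_1 · 8/17 ⇒ π_2/π_1 = (8/17)/(2/17) = 4. Together with π_1 + π_2 = 1:
  π_1 = (2/17)/(8/17 + 2/17) = (2/17)/(10/17) = 1/5,
  π_2 = (8/17)/(8/17 + 2/17) = (8/17)/(10/17) = 4/5.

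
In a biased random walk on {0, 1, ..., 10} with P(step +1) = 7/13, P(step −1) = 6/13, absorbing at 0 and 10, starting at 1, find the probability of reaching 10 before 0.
P(hit 10 before 0) = (1 − (6/7)^1) / (1 − (6/7)^10) = 40353607/222009073

Let u_k denote P(reach 10 before 0 | start at k). Boundary: u_0 = 0, u_10 = 1. Recurrence: u_k = 7/13·u_{k+1} + 6/13·u_{k-1} for 1 ≤ k ≤ 9. Try u_k = A + B·r^k with r = q/p = (6/13)/(7/13) = 6/7. Substitution satisfies the recurrence; boundary conditions give:
  u_k = (1 − r^k) / (1 − r^N) = (1 − (6/7)^1) / (1 − (6/7)^10) = 40353607/222009073.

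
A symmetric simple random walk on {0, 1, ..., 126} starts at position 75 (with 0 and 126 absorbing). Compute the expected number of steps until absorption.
E[τ | X_0 = 75] = 3825

Let v_k = E[τ | X_0 = k]. Boundary: v_0 = v_126 = 0. Recurrence: v_k = 1 + (v_{k-1} + v_{k+1})/2 for 1 ≤ k ≤ 125. The particular solution to v_k − (v_{k-1} + v_{k+1})/2 = 1 is v_k = −k^2. Adding homogeneous solution A + B k and matching boundaries gives v_k = k (126 − k). Substituting k = 75: v_75 = 75 · 51 = 3825.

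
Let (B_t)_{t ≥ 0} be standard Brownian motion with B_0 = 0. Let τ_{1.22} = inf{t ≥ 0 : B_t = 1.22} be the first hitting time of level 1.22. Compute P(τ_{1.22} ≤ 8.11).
P(τ_{1.22} ≤ 8.11) = 2(1 − Φ(1.22/√8.11)) = 2(1 − Φ(0.4284)) ≈ 0.6684

By the reflection principle for standard BM, P(τ_b ≤ t) = 2 · P(B_t ≥ b). Since B_t ~ N(0, t), P(B_t ≥ 1.22) = 1 − Φ(1.22/√t) = 1 − Φ(1.22/√8.11) = 1 − Φ(0.4284) ≈ 0.33418. Doubling: P(τ_{1.22} ≤ 8.11) ≈ 2 · 0.33418 = 0.66836 ≈ 0.6684.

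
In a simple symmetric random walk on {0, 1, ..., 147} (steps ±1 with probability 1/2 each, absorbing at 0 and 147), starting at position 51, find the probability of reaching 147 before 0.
P(hit 147 before 0) = 51/147 = 17/49

Let u_k = P(hit 147 before 0 | start at k). Then u_0 = 0, u_147 = 1, and u_k = u_{k-1}/2 + u_{k+1}/2 for 1 ≤ k ≤ 146. This harmonic recurrence is solved by u_k = k/147, giving u_51 = 51/147 = 17/49.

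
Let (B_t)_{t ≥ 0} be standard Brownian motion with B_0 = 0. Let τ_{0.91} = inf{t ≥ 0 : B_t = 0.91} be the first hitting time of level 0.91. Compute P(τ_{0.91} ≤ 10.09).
P(τ_{0.91} ≤ 10.09) = 2(1 − Φ(0.91/√10.09)) = 2(1 − Φ(0.2865)) ≈ 0.7745

By the reflection principle for standard BM, P(τ_b ≤ t) = 2 · P(B_t ≥ b). Since B_t ~ N(0, t), P(B_t ≥ 0.91) = 1 − Φ(0.91/√t) = 1 − Φ(0.91/√10.09) = 1 − Φ(0.2865) ≈ 0.38725. Doubling: P(τ_{0.91} ≤ 10.09) ≈ 2 · 0.38725 = 0.77450 ≈ 0.7745.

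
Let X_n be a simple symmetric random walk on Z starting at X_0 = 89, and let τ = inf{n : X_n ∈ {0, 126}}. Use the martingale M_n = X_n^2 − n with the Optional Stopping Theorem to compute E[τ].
E[τ] = 3293

M_n = X_n^2 − n is a martingale (since E[X_{n+1}^2 | F_n] = X_n^2 + 1). By OST (τ has finite mean in a bounded region), E[M_τ] = E[M_0] = X_0^2 − 0 = 89^2 = 7921. Also E[M_τ] = E[X_τ^2] − E[τ]. The walk exits at 0 or 126, with P(hit 126 first) = 89/126, so E[X_τ^2] = 126^2 · 89/126 + 0 = 11214. Thus E[τ] = E[X_τ^2] − E[M_τ] = 11214 − 7921 = 3293 = 89(126 − 89) = 3293.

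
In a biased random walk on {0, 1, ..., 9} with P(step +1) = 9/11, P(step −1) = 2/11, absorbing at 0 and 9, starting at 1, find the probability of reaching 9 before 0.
P(hit 9 before 0) = (1 − (2/9)^1) / (1 − (2/9)^9) = 43046721/55345711

Let u_k denote P(reach 9 before 0 | start at k). Boundary: u_0 = 0, u_9 = 1. Recurrence: u_k = 9/11·u_{k+1} + 2/11·u_{k-1} for 1 ≤ k ≤ 8. Try u_k = A + B·r^k with r = q/p = (2/11)/(9/11) = 2/9. Substitution satisfies the recurrence; boundary conditions give:
  u_k = (1 − r^k) / (1 − r^N) = (1 − (2/9)^1) / (1 − (2/9)^9) = 43046721/55345711.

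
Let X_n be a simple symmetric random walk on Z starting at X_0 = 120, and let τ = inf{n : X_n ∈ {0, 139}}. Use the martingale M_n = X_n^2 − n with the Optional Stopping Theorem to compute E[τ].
E[τ] = 2280

M_n = X_n^2 − n is a martingale (since E[X_{n+1}^2 | F_n] = X_n^2 + 1). By OST (τ has finite mean in a bounded region), E[M_τ] = E[M_0] = X_0^2 − 0 = 120^2 = 14400. Also E[M_τ] = E[X_τ^2] − E[τ]. The walk exits at 0 or 139, with P(hit 139 first) = 120/139, so E[X_τ^2] = 139^2 · 120/139 + 0 = 16680. Thus E[τ] = E[X_τ^2] − E[M_τ] = 16680 − 14400 = 2280 = 120(139 − 120) = 2280.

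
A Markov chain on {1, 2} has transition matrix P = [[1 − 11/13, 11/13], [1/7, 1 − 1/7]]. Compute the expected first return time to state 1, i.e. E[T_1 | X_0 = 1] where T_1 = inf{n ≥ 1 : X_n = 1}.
E[T_1 | X_0 = 1] = 1/π_1 = 90/13

For an irreducible recurrent Markov chain with stationary distribution π, E[T_i | X_0 = i] = 1/π_i (Kac's formula). Here π_1 = (1/7)/(11/13 + 1/7) = (1/7)/(90/91) = 13/90, so E[T_1 | X_0 = 1] = 1/π_1 = (11/13 + 1/7)/(1/7) = (90/91)/(1/7) = 90/13.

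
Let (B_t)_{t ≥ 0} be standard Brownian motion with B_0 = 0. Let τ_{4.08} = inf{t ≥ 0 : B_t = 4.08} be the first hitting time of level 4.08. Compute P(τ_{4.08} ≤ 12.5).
P(τ_{4.08} ≤ 12.5) = 2(1 − Φ(4.08/√12.5)) = 2(1 − Φ(1.1540)) ≈ 0.2485

By the reflection principle for standard BM, P(τ_b ≤ t) = 2 · P(B_t ≥ b). Since B_t ~ N(0, t), P(B_t ≥ 4.08) = 1 − Φ(4.08/√t) = 1 − Φ(4.08/√12.5) = 1 − Φ(1.1540) ≈ 0.12425. Doubling: P(τ_{4.08} ≤ 12.5) ≈ 2 · 0.12425 = 0.24850 ≈ 0.2485.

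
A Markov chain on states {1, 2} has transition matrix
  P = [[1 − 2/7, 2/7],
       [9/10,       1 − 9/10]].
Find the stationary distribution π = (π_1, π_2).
π_1 = 63/83, π_2 = 20/83

Solve πP = π with π_1 + π_2 = 1. From πP = π: π_1 · (1 − 2/7) + π_2 · 9/10 = π_1 ⇒ π_2 · 9/10 = π_1 · 2/7 ⇒ π_2/π_1 = (2/7)/(9/10) = 20/63. Together with π_1 + π_2 = 1:
  π_1 = (9/10)/(2/7 + 9/10) = (9/10)/(83/70) = 63/83,
  π_2 = (2/7)/(2/7 + 9/10) = (2/7)/(83/70) = 20/83.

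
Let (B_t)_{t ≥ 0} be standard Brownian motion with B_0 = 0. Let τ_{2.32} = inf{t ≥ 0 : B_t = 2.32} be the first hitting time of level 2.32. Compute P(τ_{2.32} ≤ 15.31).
P(τ_{2.32} ≤ 15.31) = 2(1 − Φ(2.32/√15.31)) = 2(1 − Φ(0.5929)) ≈ 0.5532

By the reflection principle for standard BM, P(τ_b ≤ t) = 2 · P(B_t ≥ b). Since B_t ~ N(0, t), P(B_t ≥ 2.32) = 1 − Φ(2.32/√t) = 1 − Φ(2.32/√15.31) = 1 − Φ(0.5929) ≈ 0.27662. Doubling: P(τ_{2.32} ≤ 15.31) ≈ 2 · 0.27662 = 0.55324 ≈ 0.5532.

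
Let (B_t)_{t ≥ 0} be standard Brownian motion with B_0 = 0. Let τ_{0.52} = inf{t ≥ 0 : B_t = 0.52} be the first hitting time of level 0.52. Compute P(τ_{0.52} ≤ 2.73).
P(τ_{0.52} ≤ 2.73) = 2(1 − Φ(0.52/√2.73)) = 2(1 − Φ(0.3147)) ≈ 0.7530

By the reflection principle for standard BM, P(τ_b ≤ t) = 2 · P(B_t ≥ b). Since B_t ~ N(0, t), P(B_t ≥ 0.52) = 1 − Φ(0.52/√t) = 1 − Φ(0.52/√2.73) = 1 − Φ(0.3147) ≈ 0.37649. Doubling: P(τ_{0.52} ≤ 2.73) ≈ 2 · 0.37649 = 0.75298 ≈ 0.7530.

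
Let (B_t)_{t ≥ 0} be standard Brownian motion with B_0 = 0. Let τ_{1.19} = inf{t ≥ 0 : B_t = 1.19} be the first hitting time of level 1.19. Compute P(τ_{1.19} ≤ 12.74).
P(τ_{1.19} ≤ 12.74) = 2(1 − Φ(1.19/√12.74)) = 2(1 − Φ(0.3334)) ≈ 0.7388

By the reflection principle for standard BM, P(τ_b ≤ t) = 2 · P(B_t ≥ b). Since B_t ~ N(0, t), P(B_t ≥ 1.19) = 1 − Φ(1.19/√t) = 1 − Φ(1.19/√12.74) = 1 − Φ(0.3334) ≈ 0.36942. Doubling: P(τ_{1.19} ≤ 12.74) ≈ 2 · 0.36942 = 0.73884 ≈ 0.7388.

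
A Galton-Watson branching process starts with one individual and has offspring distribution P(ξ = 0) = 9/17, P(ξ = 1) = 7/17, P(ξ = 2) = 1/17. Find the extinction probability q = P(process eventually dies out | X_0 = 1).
q = 1

Mean offspring μ = 0·9/17 + 1·7/17 + 2·1/17 = 9/17 ≤ 1. For μ ≤ 1 with offspring not concentrated at 1, the Galton-Watson process goes extinct almost surely, so q = 1.
(Algebraic check: The pgf is f(s) = 9/17 + 7/17·s + 1/17·s². The extinction probability q is the smallest fixed point of f in [0, 1]. Setting s = f(s):
  1/17·s² + (7/17 − 1)·s + 9/17 = 0
  1/17·s² − (9/17 + 1/17)·s + 9/17 = 0
which factors as (s − 1)·(1/17·s − 9/17) = 0, giving roots s = 1 and s = (9/17)/(1/17) = 9. Since 9 ≥ 1, the smallest root in [0, 1] is s = 1.)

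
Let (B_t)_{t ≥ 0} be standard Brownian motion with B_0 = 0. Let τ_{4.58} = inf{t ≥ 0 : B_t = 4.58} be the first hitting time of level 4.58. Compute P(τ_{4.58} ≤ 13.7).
P(τ_{4.58} ≤ 13.7) = 2(1 − Φ(4.58/√13.7)) = 2(1 − Φ(1.2374)) ≈ 0.2159

By the reflection principle for standard BM, P(τ_b ≤ t) = 2 · P(B_t ≥ b). Since B_t ~ N(0, t), P(B_t ≥ 4.58) = 1 − Φ(4.58/√t) = 1 − Φ(4.58/√13.7) = 1 − Φ(1.2374) ≈ 0.10797. Doubling: P(τ_{4.58} ≤ 13.7) ≈ 2 · 0.10797 = 0.21594 ≈ 0.2159.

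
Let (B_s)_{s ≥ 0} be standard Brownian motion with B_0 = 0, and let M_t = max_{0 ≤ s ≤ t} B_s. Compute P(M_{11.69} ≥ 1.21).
P(M_{11.69} ≥ 1.21) = 2·P(B_{11.69} ≥ 1.21) = 2(1 − Φ(1.21/√11.69)) ≈ 0.7234

By the reflection principle for Brownian motion, P(M_t ≥ a) = 2 · P(B_t ≥ a) for a ≥ 0. Since B_t ~ N(0, t), P(B_t ≥ 1.21) = 1 − Φ(1.21/√t) = 1 − Φ(1.21/√11.69) = 1 − Φ(0.3539). So
  P(M_{11.69} ≥ 1.21) = 2(1 − Φ(0.3539)) ≈ 0.7234.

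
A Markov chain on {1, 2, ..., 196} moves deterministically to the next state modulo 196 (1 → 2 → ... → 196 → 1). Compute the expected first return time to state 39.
E[T_39 | X_0 = 39] = 196

The chain cycles deterministically, so starting at state 39 it returns in exactly 196 steps. Equivalently, the stationary distribution is uniform π_j = 1/196 for every state j, so by Kac's formula E[T_39] = 1/π_39 = 196.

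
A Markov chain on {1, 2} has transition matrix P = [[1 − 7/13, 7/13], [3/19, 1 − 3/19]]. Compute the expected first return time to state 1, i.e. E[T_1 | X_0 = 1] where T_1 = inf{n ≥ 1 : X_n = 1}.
E[T_1 | X_0 = 1] = 1/π_1 = 172/39

For an irreducible recurrent Markov chain with stationary distribution π, E[T_i | X_0 = i] = 1/π_i (Kac's formula). Here π_1 = (3/19)/(7/13 + 3/19) = (3/19)/(172/247) = 39/172, so E[T_1 | X_0 = 1] = 1/π_1 = (7/13 + 3/19)/(3/19) = (172/247)/(3/19) = 172/39.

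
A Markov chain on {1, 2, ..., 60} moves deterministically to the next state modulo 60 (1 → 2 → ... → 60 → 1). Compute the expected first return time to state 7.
E[T_7 | X_0 = 7] = 60

The chain cycles deterministically, so starting at state 7 it returns in exactly 60 steps. Equivalently, the stationary distribution is uniform π_j = 1/60 for every state j, so by Kac's formula E[T_7] = 1/π_7 = 60.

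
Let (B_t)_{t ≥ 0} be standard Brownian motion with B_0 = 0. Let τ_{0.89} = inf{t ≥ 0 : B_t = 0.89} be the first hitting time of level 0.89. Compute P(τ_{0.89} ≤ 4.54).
P(τ_{0.89} ≤ 4.54) = 2(1 − Φ(0.89/√4.54)) = 2(1 − Φ(0.4177)) ≈ 0.6762

By the reflection principle for standard BM, P(τ_b ≤ t) = 2 · P(B_t ≥ b). Since B_t ~ N(0, t), P(B_t ≥ 0.89) = 1 − Φ(0.89/√t) = 1 − Φ(0.89/√4.54) = 1 − Φ(0.4177) ≈ 0.33808. Doubling: P(τ_{0.89} ≤ 4.54) ≈ 2 · 0.33808 = 0.67616 ≈ 0.6762.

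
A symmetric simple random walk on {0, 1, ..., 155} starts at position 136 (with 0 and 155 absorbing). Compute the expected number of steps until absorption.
E[τ | X_0 = 136] = 2584

Let v_k = E[τ | X_0 = k]. Boundary: v_0 = v_155 = 0. Recurrence: v_k = 1 + (v_{k-1} + v_{k+1})/2 for 1 ≤ k ≤ 154. The particular solution to v_k − (v_{k-1} + v_{k+1})/2 = 1 is v_k = −k^2. Adding homogeneous solution A + B k and matching boundaries gives v_k = k (155 − k). Substituting k = 136: v_136 = 136 · 19 = 2584.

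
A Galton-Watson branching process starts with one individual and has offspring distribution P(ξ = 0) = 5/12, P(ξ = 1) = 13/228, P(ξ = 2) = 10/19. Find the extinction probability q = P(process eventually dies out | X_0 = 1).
q = 19/24

The pgf is f(s) = 5/12 + 13/228·s + 10/19·s². The extinction probability q is the smallest fixed point of f in [0, 1]. Setting s = f(s):
  10/19·s² + (13/228 − 1)·s + 5/12 = 0
  10/19·s² − (5/12 + 10/19)·s + 5/12 = 0
which factors as (s − 1)·(10/19·s − 5/12) = 0, giving roots s = 1 and s = (5/12)/(10/19) = 19/24.
Mean offspring μ = 13/228 + 2·10/19 = 253/228 > 1 (supercritical), so q < 1. The extinction probability is the smaller root: q = (5/12)/(10/19) = 19/24.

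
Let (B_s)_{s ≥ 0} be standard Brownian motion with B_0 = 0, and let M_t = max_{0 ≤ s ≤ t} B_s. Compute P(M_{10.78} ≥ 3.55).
P(M_{10.78} ≥ 3.55) = 2·P(B_{10.78} ≥ 3.55) = 2(1 − Φ(3.55/√10.78)) ≈ 0.2796

By the reflection principle for Brownian motion, P(M_t ≥ a) = 2 · P(B_t ≥ a) for a ≥ 0. Since B_t ~ N(0, t), P(B_t ≥ 3.55) = 1 − Φ(3.55/√t) = 1 − Φ(3.55/√10.78) = 1 − Φ(1.0812). So
  P(M_{10.78} ≥ 3.55) = 2(1 − Φ(1.0812)) ≈ 0.2796.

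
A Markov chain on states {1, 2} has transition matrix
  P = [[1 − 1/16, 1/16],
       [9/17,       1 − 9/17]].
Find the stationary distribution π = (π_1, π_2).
π_1 = 144/161, π_2 = 17/161

Solve πP = π with π_1 + π_2 = 1. From πP = π: π_1 · (1 − 1/16) + π_2 · 9/17 = π_1 ⇒ π_2 · 9/17 = π_1 · 1/16 ⇒ π_2/π_1 = (1/16)/(9/17) = 17/144. Together with π_1 + π_2 = 1:
  π_1 = (9/17)/(1/16 + 9/17) = (9/17)/(161/272) = 144/161,
  π_2 = (1/16)/(1/16 + 9/17) = (1/16)/(161/272) = 17/161.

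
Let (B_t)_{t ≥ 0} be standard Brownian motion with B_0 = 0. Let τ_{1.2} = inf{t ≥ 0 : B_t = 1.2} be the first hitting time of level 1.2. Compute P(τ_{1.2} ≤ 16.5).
P(τ_{1.2} ≤ 16.5) = 2(1 − Φ(1.2/√16.5)) = 2(1 − Φ(0.2954)) ≈ 0.7677

By the reflection principle for standard BM, P(τ_b ≤ t) = 2 · P(B_t ≥ b). Since B_t ~ N(0, t), P(B_t ≥ 1.2) = 1 − Φ(1.2/√t) = 1 − Φ(1.2/√16.5) = 1 − Φ(0.2954) ≈ 0.38384. Doubling: P(τ_{1.2} ≤ 16.5) ≈ 2 · 0.38384 = 0.76768 ≈ 0.7677.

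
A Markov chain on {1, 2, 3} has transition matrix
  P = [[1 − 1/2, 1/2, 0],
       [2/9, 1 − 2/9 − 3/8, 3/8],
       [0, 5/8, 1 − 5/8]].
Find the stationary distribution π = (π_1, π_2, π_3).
π = (5/23, 45/92, 27/92)

This is a birth-death chain on three states, which satisfies detailed balance: π_1 · P_{12} = π_2 · P_{21} and π_2 · P_{23} = π_3 · P_{32}.
From π_1 · 1/2 = π_2 · 2/9: π_2/π_1 = (1/2)/(2/9) = 9/4.
From π_2 · 3/8 = π_3 · 5/8: π_3/π_2 = (3/8)/(5/8) = 3/5.
Take π_1 proportional to 1; then unnormalized π = (1, 9/4, 27/20). Normalize by dividing by the sum 23/5:
  π = (5/23, 45/92, 27/92).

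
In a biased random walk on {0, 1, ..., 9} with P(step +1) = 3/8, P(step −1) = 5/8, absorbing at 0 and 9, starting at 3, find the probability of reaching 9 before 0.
P(hit 9 before 0) = (1 − (5/3)^3) / (1 − (5/3)^9) = 729/19729

Let u_k denote P(reach 9 before 0 | start at k). Boundary: u_0 = 0, u_9 = 1. Recurrence: u_k = 3/8·u_{k+1} + 5/8·u_{k-1} for 1 ≤ k ≤ 8. Try u_k = A + B·r^k with r = q/p = (5/8)/(3/8) = 5/3. Substitution satisfies the recurrence; boundary conditions give:
  u_k = (1 − r^k) / (1 − r^N) = (1 − (5/3)^3) / (1 − (5/3)^9) = 729/19729.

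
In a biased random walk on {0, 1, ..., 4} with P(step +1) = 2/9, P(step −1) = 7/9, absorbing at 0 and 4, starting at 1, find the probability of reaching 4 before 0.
P(hit 4 before 0) = (1 − (7/2)^1) / (1 − (7/2)^4) = 8/477

Let u_k denote P(reach 4 before 0 | start at k). Boundary: u_0 = 0, u_4 = 1. Recurrence: u_k = 2/9·u_{k+1} + 7/9·u_{k-1} for 1 ≤ k ≤ 3. Try u_k = A + B·r^k with r = q/p = (7/9)/(2/9) = 7/2. Substitution satisfies the recurrence; boundary conditions give:
  u_k = (1 − r^k) / (1 − r^N) = (1 − (7/2)^1) / (1 − (7/2)^4) = 8/477.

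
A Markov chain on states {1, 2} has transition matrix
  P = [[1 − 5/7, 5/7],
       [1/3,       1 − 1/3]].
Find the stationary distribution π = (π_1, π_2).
π_1 = 7/22, π_2 = 15/22

Solve πP = π with π_1 + π_2 = 1. From πP = π: π_1 · (1 − 5/7) + π_2 · 1/3 = π_1 ⇒ π_2 · 1/3 = π_1 · 5/7 ⇒ π_2/π_1 = (5/7)/(1/3) = 15/7. Together with π_1 + π_2 = 1:
  π_1 = (1/3)/(5/7 + 1/3) = (1/3)/(22/21) = 7/22,
  π_2 = (5/7)/(5/7 + 1/3) = (5/7)/(22/21) = 15/22.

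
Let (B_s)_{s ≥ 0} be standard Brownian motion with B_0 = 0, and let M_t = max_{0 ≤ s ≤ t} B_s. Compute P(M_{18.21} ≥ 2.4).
P(M_{18.21} ≥ 2.4) = 2·P(B_{18.21} ≥ 2.4) = 2(1 − Φ(2.4/√18.21)) ≈ 0.5738

By the reflection principle for Brownian motion, P(M_t ≥ a) = 2 · P(B_t ≥ a) for a ≥ 0. Since B_t ~ N(0, t), P(B_t ≥ 2.4) = 1 − Φ(2.4/√t) = 1 − Φ(2.4/√18.21) = 1 − Φ(0.5624). So
  P(M_{18.21} ≥ 2.4) = 2(1 − Φ(0.5624)) ≈ 0.5738.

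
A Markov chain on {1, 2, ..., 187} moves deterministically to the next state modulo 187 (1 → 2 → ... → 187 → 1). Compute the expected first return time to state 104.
E[T_104 | X_0 = 104] = 187

The chain cycles deterministically, so starting at state 104 it returns in exactly 187 steps. Equivalently, the stationary distribution is uniform π_j = 1/187 for every state j, so by Kac's formula E[T_104] = 1/π_104 = 187.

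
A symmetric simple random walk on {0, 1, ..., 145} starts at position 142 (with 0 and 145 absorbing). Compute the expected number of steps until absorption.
E[τ | X_0 = 142] = 426

Let v_k = E[τ | X_0 = k]. Boundary: v_0 = v_145 = 0. Recurrence: v_k = 1 + (v_{k-1} + v_{k+1})/2 for 1 ≤ k ≤ 144. The particular solution to v_k − (v_{k-1} + v_{k+1})/2 = 1 is v_k = −k^2. Adding homogeneous solution A + B k and matching boundaries gives v_k = k (145 − k). Substituting k = 142: v_142 = 142 · 3 = 426.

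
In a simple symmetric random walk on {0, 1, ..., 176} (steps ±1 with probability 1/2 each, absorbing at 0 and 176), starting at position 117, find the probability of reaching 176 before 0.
P(hit 176 before 0) = 117/176

Let u_k = P(hit 176 before 0 | start at k). Then u_0 = 0, u_176 = 1, and u_k = u_{k-1}/2 + u_{k+1}/2 for 1 ≤ k ≤ 175. This harmonic recurrence is solved by u_k = k/176, giving u_117 = 117/176.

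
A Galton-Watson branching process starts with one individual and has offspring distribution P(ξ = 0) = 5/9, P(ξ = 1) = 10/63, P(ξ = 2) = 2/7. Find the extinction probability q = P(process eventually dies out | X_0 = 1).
q = 1

Mean offspring μ = 0·5/9 + 1·10/63 + 2·2/7 = 46/63 ≤ 1. For μ ≤ 1 with offspring not concentrated at 1, the Galton-Watson process goes extinct almost surely, so q = 1.
(Algebraic check: The pgf is f(s) = 5/9 + 10/63·s + 2/7·s². The extinction probability q is the smallest fixed point of f in [0, 1]. Setting s = f(s):
  2/7·s² + (10/63 − 1)·s + 5/9 = 0
  2/7·s² − (5/9 + 2/7)·s + 5/9 = 0
which factors as (s − 1)·(2/7·s − 5/9) = 0, giving roots s = 1 and s = (5/9)/(2/7) = 35/18. Since 35/18 ≥ 1, the smallest root in [0, 1] is s = 1.)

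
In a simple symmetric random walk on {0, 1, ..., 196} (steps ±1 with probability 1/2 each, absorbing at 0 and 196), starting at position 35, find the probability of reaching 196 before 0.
P(hit 196 before 0) = 35/196 = 5/28

Let u_k = P(hit 196 before 0 | start at k). Then u_0 = 0, u_196 = 1, and u_k = u_{k-1}/2 + u_{k+1}/2 for 1 ≤ k ≤ 195. This harmonic recurrence is solved by u_k = k/196, giving u_35 = 35/196 = 5/28.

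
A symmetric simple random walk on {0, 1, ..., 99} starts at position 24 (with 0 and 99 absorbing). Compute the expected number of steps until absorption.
E[τ | X_0 = 24] = 1800

Let v_k = E[τ | X_0 = k]. Boundary: v_0 = v_99 = 0. Recurrence: v_k = 1 + (v_{k-1} + v_{k+1})/2 for 1 ≤ k ≤ 98. The particular solution to v_k − (v_{k-1} + v_{k+1})/2 = 1 is v_k = −k^2. Adding homogeneous solution A + B k and matching boundaries gives v_k = k (99 − k). Substituting k = 24: v_24 = 24 · 75 = 1800.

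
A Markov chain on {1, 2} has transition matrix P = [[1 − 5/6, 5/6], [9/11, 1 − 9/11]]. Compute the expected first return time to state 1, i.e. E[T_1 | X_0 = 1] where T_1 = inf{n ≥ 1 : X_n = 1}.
E[T_1 | X_0 = 1] = 1/π_1 = 109/54

For an irreducible recurrent Markov chain with stationary distribution π, E[T_i | X_0 = i] = 1/π_i (Kac's formula). Here π_1 = (9/11)/(5/6 + 9/11) = (9/11)/(109/66) = 54/109, so E[T_1 | X_0 = 1] = 1/π_1 = (5/6 + 9/11)/(9/11) = (109/66)/(9/11) = 109/54.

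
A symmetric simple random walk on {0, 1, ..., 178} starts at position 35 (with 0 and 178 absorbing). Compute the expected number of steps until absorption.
E[τ | X_0 = 35] = 5005

Let v_k = E[τ | X_0 = k]. Boundary: v_0 = v_178 = 0. Recurrence: v_k = 1 + (v_{k-1} + v_{k+1})/2 for 1 ≤ k ≤ 177. The particular solution to v_k − (v_{k-1} + v_{k+1})/2 = 1 is v_k = −k^2. Adding homogeneous solution A + B k and matching boundaries gives v_k = k (178 − k). Substituting k = 35: v_35 = 35 · 143 = 5005.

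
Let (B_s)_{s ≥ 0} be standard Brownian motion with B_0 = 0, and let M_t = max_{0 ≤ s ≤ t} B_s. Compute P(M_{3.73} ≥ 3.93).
P(M_{3.73} ≥ 3.93) = 2·P(B_{3.73} ≥ 3.93) = 2(1 − Φ(3.93/√3.73)) ≈ 0.0419

By the reflection principle for Brownian motion, P(M_t ≥ a) = 2 · P(B_t ≥ a) for a ≥ 0. Since B_t ~ N(0, t), P(B_t ≥ 3.93) = 1 − Φ(3.93/√t) = 1 − Φ(3.93/√3.73) = 1 − Φ(2.0349). So
  P(M_{3.73} ≥ 3.93) = 2(1 − Φ(2.0349)) ≈ 0.0419.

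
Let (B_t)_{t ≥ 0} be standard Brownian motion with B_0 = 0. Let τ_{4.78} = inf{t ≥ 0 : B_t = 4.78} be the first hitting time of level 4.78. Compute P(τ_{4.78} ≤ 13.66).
P(τ_{4.78} ≤ 13.66) = 2(1 − Φ(4.78/√13.66)) = 2(1 − Φ(1.2933)) ≈ 0.1959

By the reflection principle for standard BM, P(τ_b ≤ t) = 2 · P(B_t ≥ b). Since B_t ~ N(0, t), P(B_t ≥ 4.78) = 1 − Φ(4.78/√t) = 1 − Φ(4.78/√13.66) = 1 − Φ(1.2933) ≈ 0.09795. Doubling: P(τ_{4.78} ≤ 13.66) ≈ 2 · 0.09795 = 0.19590 ≈ 0.1959.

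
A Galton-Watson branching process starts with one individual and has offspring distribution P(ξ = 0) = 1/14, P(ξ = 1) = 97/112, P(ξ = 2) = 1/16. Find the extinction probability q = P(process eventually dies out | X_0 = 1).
q = 1

Mean offspring μ = 0·1/14 + 1·97/112 + 2·1/16 = 111/112 ≤ 1. For μ ≤ 1 with offspring not concentrated at 1, the Galton-Watson process goes extinct almost surely, so q = 1.
(Algebraic check: The pgf is f(s) = 1/14 + 97/112·s + 1/16·s². The extinction probability q is the smallest fixed point of f in [0, 1]. Setting s = f(s):
  1/16·s² + (97/112 − 1)·s + 1/14 = 0
  1/16·s² − (1/14 + 1/16)·s + 1/14 = 0
which factors as (s − 1)·(1/16·s − 1/14) = 0, giving roots s = 1 and s = (1/14)/(1/16) = 8/7. Since 8/7 ≥ 1, the smallest root in [0, 1] is s = 1.)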